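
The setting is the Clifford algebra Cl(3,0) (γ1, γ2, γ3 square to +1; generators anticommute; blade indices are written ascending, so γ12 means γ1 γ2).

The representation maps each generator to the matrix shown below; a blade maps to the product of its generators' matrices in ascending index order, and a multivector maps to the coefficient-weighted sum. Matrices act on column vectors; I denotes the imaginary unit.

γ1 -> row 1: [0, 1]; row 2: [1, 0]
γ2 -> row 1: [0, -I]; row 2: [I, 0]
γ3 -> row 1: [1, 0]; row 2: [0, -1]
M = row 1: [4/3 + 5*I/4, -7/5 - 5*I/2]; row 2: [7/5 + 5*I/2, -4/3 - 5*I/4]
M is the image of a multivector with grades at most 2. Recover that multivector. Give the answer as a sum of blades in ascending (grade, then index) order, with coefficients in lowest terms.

Method: 1, rho(γ1), rho(γ2), rho(γ3) form a trace-orthogonal basis of the 2x2 complex matrices (tr(X Y) = 2 if X = Y, else 0), so M = m0*1 + m1*rho(γ1) + m2*rho(γ2) + m3*rho(γ3) with m0 = tr(M)/2 = 0, m1 = tr(M rho(γ1))/2 = 0, m2 = tr(M rho(γ2))/2 = 5/2 - 7*I/5, m3 = tr(M rho(γ3))/2 = 4/3 + 5*I/4.
Multiplying table entries, the bivector images are rho(γ12) = I*rho(γ3), rho(γ13) = -I*rho(γ2), rho(γ23) = I*rho(γ1); with real blade coefficients the real parts of m0..m3 are the coefficients of 1, γ1, γ2, γ3 and the imaginary parts give the bivectors (γ23: Im m1, γ13: -Im m2, γ12: Im m3).
Answer: 5/2*γ2 + 4/3*γ3 + 5/4*γ12 + 7/5*γ13


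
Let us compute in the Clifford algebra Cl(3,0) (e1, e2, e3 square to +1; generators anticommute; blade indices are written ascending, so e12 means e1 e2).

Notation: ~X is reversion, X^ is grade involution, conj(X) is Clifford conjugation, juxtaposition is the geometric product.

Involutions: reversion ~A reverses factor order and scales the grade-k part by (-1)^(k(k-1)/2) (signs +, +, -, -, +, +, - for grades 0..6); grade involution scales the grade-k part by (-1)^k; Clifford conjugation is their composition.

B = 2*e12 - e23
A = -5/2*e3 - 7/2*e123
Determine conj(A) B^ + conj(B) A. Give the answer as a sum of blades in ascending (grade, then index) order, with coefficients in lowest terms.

first term: -7/2*e1 + 5/2*e2 + 7*e3 + 5*e123
second term: 7/2*e1 - 5/2*e2 - 7*e3 + 5*e123
Answer: 10*e123


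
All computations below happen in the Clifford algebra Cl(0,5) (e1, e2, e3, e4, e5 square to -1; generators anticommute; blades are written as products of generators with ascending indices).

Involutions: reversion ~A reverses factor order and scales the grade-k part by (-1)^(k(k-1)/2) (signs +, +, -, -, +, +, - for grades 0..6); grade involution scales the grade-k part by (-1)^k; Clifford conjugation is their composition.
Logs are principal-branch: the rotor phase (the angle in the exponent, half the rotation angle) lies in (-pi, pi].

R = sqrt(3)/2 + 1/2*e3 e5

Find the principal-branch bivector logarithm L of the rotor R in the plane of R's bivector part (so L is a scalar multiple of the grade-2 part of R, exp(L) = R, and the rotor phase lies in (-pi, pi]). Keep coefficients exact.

The scalar part of R is sqrt(3)/2, so the principal-branch rotor phase is pinned; divide the bivector part by its sine to get the unit plane — L is the phase times that plane.
Concretely: cos(phase) = sqrt(3)/2 gives phase = ±pi/6, and since phase/sin(phase) is even the sign is immaterial: L = (phase/sin(phase)) * <R>_2 = (pi/3) * <R>_2.
Answer: pi/6*e3 e5


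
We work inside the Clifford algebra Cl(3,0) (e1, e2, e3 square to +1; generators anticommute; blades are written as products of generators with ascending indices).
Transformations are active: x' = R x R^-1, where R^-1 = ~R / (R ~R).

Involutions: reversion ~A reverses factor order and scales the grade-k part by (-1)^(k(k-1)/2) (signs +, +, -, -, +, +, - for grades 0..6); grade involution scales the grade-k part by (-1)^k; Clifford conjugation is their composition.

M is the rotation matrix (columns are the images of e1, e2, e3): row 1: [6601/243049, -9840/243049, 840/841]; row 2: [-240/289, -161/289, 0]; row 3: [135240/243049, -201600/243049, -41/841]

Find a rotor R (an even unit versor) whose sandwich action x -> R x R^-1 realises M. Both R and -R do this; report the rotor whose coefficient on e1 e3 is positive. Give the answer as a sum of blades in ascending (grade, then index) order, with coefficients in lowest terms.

Method: write R = a + b12*e1 e2 + b13*e1 e3 + b23*e2 e3 with a^2 + b12^2 + b13^2 + b23^2 = 1 (so R^-1 = ~R). Expanding the columns R e_j ~R gives tr M = 4a^2 - 1 and, from the antisymmetric part, M21 - M12 = -4a*b12, M13 - M31 = 4a*b13, M32 - M23 = -4a*b23.
Here tr M = -140649/243049, so a^2 = (1 + tr M)/4 = 25600/243049 and a = ±160/493. Taking a = 160/493: M21 - M12 = -192000/243049, M13 - M31 = 107520/243049, M32 - M23 = -201600/243049, giving b12 = 300/493, b13 = 168/493, b23 = 315/493, i.e. R = 160/493 + 300/493*e1 e2 + 168/493*e1 e3 + 315/493*e2 e3.
Its e1 e3 coefficient is already positive.
Answer: 160/493 + 300/493*e1 e2 + 168/493*e1 e3 + 315/493*e2 e3. Uniqueness: Spin(3) -> SO(3) maps R and -R to the same rotation of trace -140649/243049; fixing the sign of the e1 e3 coefficient removes the ambiguity.


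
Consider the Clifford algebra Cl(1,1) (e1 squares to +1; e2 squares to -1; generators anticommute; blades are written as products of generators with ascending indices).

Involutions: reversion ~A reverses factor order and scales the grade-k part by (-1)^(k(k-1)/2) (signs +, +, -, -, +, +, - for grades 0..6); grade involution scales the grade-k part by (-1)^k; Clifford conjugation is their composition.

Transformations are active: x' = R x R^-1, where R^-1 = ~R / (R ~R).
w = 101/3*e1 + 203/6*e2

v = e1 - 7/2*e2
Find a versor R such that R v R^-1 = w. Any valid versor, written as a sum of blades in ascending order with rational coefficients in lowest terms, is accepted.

R = v + w = 104/3*e1 + 91/3*e2 works: the equal norms (-45/4) guarantee its sandwich swaps v into w.
Answer: 104/3*e1 + 91/3*e2


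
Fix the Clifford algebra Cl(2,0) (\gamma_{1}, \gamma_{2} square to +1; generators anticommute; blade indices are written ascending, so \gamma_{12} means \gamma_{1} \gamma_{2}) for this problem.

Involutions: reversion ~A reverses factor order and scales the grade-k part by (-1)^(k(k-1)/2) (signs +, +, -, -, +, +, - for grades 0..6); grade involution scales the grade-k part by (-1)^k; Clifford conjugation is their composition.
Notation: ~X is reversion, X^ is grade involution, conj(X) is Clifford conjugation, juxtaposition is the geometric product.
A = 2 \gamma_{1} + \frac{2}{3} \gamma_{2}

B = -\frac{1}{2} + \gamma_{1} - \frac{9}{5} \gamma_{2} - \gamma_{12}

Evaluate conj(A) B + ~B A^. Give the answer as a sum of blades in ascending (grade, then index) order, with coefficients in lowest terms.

first term: -\frac{4}{5} + \frac{1}{3} \gamma_{1} + \frac{7}{3} \gamma_{2} + \frac{64}{15} \gamma_{12}
second term: -\frac{4}{5} + \frac{1}{3} \gamma_{1} + \frac{7}{3} \gamma_{2} - \frac{64}{15} \gamma_{12}
Answer: -\frac{8}{5} + \frac{2}{3} \gamma_{1} + \frac{14}{3} \gamma_{2}


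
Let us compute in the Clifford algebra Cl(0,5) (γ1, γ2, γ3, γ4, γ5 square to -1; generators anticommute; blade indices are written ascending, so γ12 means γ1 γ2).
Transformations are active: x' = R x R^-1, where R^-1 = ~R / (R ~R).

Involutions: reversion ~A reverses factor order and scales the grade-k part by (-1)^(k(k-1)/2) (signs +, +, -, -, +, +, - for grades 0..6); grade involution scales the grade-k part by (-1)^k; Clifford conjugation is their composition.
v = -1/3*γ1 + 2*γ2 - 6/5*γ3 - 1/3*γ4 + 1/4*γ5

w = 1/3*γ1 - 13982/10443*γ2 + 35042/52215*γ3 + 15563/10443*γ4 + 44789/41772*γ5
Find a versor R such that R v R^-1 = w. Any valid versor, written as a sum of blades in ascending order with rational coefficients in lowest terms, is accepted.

Equal squares first: v^2 = w^2 = -20609/3600. Then v + w = 6904/10443*γ2 - 27616/52215*γ3 + 12082/10443*γ4 + 13808/10443*γ5 is a versor taking v to w, provided it is invertible.
Answer: 6904/10443*γ2 - 27616/52215*γ3 + 12082/10443*γ4 + 13808/10443*γ5


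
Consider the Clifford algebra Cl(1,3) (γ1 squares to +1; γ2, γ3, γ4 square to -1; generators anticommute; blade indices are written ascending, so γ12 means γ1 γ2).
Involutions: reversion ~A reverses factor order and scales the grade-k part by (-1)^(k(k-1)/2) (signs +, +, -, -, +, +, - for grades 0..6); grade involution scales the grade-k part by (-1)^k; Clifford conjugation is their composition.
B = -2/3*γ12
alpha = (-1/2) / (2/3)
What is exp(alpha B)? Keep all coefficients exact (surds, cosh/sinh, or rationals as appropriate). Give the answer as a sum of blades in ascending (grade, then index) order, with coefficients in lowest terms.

B^2 = (-2/3)^2*(γ12)^2 = 4/9*(+1) = 4/9 (a basis 2-blade squares to minus the product of its generators' squares).
B^2 = 4/9 — a positive square means the series sums to a boost: l = 2/3, alpha*l = -1/2, so exp(alpha B) = cosh(-1/2) + (sinh(-1/2)/(2/3))*B = cosh(1/2) + (-3*sinh(1/2)/2)*B.
Answer: cosh(1/2) + sinh(1/2)*γ12


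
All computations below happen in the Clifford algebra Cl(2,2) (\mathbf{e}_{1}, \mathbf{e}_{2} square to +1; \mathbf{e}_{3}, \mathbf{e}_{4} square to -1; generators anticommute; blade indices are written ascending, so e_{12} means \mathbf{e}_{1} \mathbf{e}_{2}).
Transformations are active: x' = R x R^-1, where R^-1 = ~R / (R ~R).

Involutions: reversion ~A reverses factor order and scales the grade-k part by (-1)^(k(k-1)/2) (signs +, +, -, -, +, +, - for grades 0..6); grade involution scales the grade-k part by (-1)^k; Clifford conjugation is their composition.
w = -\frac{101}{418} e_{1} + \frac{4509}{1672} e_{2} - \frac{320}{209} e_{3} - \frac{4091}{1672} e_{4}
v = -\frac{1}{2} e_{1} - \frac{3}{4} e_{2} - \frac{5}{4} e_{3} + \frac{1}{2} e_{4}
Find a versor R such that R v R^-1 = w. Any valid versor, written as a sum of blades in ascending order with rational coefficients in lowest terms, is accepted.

Why this works: both vectors square to -1, so q(v) = q(w) and R = v + w = -\frac{155}{209} e_{1} + \frac{3255}{1672} e_{2} - \frac{2325}{836} e_{3} - \frac{3255}{1672} e_{4} carries v to w — its own direction survives, the complement (v - w)/2 flips.
Answer: -\frac{155}{209} e_{1} + \frac{3255}{1672} e_{2} - \frac{2325}{836} e_{3} - \frac{3255}{1672} e_{4}


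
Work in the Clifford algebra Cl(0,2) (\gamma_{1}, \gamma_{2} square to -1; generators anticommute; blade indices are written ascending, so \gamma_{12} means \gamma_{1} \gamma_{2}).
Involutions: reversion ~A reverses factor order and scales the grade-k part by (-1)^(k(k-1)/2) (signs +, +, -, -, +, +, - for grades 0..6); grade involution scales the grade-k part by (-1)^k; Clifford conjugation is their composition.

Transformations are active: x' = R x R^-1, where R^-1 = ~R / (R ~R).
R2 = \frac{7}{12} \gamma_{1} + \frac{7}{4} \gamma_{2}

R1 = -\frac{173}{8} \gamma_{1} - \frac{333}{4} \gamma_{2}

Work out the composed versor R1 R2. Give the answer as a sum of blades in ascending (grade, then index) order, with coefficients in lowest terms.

Distribute over the terms of R1 (each basis-blade product reordered to ascending indices, repeated generators contracted through their squares):
(-\frac{173}{8} \gamma_{1}) R2 = \frac{1211}{96} - \frac{1211}{32} \gamma_{12}
(-\frac{333}{4} \gamma_{2}) R2 = \frac{2331}{16} + \frac{777}{16} \gamma_{12}
Summing the partial products and collecting blades:
Answer: \frac{15197}{96} + \frac{343}{32} \gamma_{12}


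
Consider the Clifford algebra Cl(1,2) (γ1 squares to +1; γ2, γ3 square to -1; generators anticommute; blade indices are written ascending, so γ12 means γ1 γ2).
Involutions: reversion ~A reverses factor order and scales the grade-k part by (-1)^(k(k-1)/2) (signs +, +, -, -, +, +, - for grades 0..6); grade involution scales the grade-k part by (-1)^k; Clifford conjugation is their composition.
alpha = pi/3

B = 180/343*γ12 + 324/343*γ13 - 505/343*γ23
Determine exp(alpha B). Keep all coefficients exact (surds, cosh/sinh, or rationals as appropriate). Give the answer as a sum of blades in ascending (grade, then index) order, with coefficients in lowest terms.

B^2 term by term: the squares give (180/343)^2*(γ12)^2 + (324/343)^2*(γ13)^2 + (-505/343)^2*(γ23)^2 = 32400/117649*(+1) + 104976/117649*(+1) + 255025/117649*(-1) = -1 (each basis 2-blade squares to minus the product of its generators' squares); cross terms between blades sharing an index anticommute and cancel. So B^2 = -1.
B^2 = -1 — B^2 < 0, so the exponential closes trigonometrically: l = 1, alpha*l = pi/3, so exp(alpha B) = cos(pi/3) + (sin(pi/3)/1)*B = 1/2 + (sqrt(3)/2)*B.
Answer: 1/2 + 90*sqrt(3)/343*γ12 + 162*sqrt(3)/343*γ13 - 505*sqrt(3)/686*γ23


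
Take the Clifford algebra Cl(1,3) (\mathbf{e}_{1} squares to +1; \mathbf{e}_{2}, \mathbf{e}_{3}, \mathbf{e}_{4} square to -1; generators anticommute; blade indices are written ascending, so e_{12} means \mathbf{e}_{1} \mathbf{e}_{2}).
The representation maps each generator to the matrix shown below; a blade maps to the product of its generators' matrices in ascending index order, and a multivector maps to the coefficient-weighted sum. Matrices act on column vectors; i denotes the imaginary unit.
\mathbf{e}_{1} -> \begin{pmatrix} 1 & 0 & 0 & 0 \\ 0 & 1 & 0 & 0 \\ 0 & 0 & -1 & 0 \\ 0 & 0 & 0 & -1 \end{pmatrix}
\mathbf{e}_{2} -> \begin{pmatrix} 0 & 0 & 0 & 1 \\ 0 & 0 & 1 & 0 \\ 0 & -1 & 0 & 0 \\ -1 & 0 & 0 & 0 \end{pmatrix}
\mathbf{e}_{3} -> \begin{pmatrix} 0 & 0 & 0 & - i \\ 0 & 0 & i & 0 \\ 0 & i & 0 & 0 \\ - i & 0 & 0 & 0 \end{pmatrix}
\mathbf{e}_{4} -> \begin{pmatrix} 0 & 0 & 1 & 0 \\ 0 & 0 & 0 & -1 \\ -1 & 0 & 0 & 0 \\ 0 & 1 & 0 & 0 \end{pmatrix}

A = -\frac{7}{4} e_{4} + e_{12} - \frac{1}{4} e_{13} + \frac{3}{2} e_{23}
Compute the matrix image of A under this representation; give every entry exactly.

Bivector images (products of the table entries): rho(e_{12}) = rho(\mathbf{e}_{1})rho(\mathbf{e}_{2}) = \begin{pmatrix} 0 & 0 & 0 & 1 \\ 0 & 0 & 1 & 0 \\ 0 & 1 & 0 & 0 \\ 1 & 0 & 0 & 0 \end{pmatrix}; rho(e_{13}) = rho(\mathbf{e}_{1})rho(\mathbf{e}_{3}) = \begin{pmatrix} 0 & 0 & 0 & - i \\ 0 & 0 & i & 0 \\ 0 & - i & 0 & 0 \\ i & 0 & 0 & 0 \end{pmatrix}; rho(e_{23}) = rho(\mathbf{e}_{2})rho(\mathbf{e}_{3}) = \begin{pmatrix} - i & 0 & 0 & 0 \\ 0 & i & 0 & 0 \\ 0 & 0 & - i & 0 \\ 0 & 0 & 0 & i \end{pmatrix}.
M = (-\frac{7}{4})*rho(e_{4}) + (1)*rho(e_{12}) + (-\frac{1}{4})*rho(e_{13}) + (\frac{3}{2})*rho(e_{23}), summed entrywise:
Answer: \begin{pmatrix} - \frac{3 i}{2} & 0 & - \frac{7}{4} & 1 + \frac{i}{4} \\ 0 & \frac{3 i}{2} & 1 - \frac{i}{4} & \frac{7}{4} \\ \frac{7}{4} & 1 + \frac{i}{4} & - \frac{3 i}{2} & 0 \\ 1 - \frac{i}{4} & - \frac{7}{4} & 0 & \frac{3 i}{2} \end{pmatrix}


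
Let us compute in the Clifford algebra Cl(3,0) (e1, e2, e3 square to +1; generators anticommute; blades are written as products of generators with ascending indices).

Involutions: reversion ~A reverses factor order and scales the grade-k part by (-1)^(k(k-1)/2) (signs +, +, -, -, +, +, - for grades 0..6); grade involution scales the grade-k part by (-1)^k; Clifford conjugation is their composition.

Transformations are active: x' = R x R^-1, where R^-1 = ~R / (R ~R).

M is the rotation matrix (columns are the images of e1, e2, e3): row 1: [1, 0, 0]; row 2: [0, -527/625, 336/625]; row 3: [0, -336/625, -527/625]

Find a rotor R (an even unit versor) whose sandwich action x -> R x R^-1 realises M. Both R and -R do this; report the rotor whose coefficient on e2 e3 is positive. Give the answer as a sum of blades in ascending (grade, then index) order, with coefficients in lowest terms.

Method: write R = a + b12*e1 e2 + b13*e1 e3 + b23*e2 e3 with a^2 + b12^2 + b13^2 + b23^2 = 1 (so R^-1 = ~R). Expanding the columns R e_j ~R gives tr M = 4a^2 - 1 and, from the antisymmetric part, M21 - M12 = -4a*b12, M13 - M31 = 4a*b13, M32 - M23 = -4a*b23.
Here tr M = -429/625, so a^2 = (1 + tr M)/4 = 49/625 and a = ±7/25. Taking a = 7/25: M21 - M12 = 0, M13 - M31 = 0, M32 - M23 = -672/625, giving b12 = 0, b13 = 0, b23 = 24/25, i.e. R = 7/25 + 24/25*e2 e3.
Its e2 e3 coefficient is already positive.
Answer: 7/25 + 24/25*e2 e3. Why the constraint matters: R and -R act identically through the sandwich — M has trace -429/625 either way — so only the sign condition on e2 e3 picks one of the two preimages.


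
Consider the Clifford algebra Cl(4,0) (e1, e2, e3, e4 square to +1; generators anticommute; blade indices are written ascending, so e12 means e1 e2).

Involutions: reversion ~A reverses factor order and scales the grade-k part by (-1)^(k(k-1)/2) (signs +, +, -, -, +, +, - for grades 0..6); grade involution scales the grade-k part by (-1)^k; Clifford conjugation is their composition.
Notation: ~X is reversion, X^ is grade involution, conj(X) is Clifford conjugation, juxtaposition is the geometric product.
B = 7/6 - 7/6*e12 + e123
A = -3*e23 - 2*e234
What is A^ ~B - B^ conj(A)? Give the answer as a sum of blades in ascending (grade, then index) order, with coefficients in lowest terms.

first term: -3*e1 + 7/2*e13 - 2*e14 - 7/2*e23 - 7/3*e134 + 7/3*e234
second term: 3*e1 - 7/2*e13 - 2*e14 + 7/2*e23 + 7/3*e134 - 7/3*e234
Answer: -6*e1 + 7*e13 - 7*e23 - 14/3*e134 + 14/3*e234


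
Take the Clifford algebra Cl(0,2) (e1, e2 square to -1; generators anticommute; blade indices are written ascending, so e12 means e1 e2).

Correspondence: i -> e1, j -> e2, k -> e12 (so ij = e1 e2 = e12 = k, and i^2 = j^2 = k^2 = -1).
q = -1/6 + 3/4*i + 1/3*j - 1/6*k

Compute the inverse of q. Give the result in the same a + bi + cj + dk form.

In blades: q = -1/6 + 3/4*e1 + 1/3*e2 - 1/6*e12.
With qbar = -1/6 - 3/4*e1 - 1/3*e2 + 1/6*e12 (scalar fixed, mapped units negated), q qbar = 35/48 (the sum of squared coefficients), so q^-1 = qbar / (35/48) = -8/35 - 36/35*e1 - 16/35*e2 + 8/35*e12; translating back:
Answer: -8/35 - 36/35*i - 16/35*j + 8/35*k


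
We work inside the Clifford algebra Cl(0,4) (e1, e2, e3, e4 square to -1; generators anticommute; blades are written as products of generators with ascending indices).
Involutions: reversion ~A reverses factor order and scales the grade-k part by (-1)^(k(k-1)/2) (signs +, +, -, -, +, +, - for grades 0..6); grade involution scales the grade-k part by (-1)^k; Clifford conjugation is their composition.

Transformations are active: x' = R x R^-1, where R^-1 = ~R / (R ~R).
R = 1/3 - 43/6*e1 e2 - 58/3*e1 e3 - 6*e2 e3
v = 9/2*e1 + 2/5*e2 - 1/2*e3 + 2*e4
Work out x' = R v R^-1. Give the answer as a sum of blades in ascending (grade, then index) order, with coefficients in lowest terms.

~R = 1/3 + 43/6*e1 e2 + 58/3*e1 e3 + 6*e2 e3, and R ~R = 1845/4, so R^-1 = ~R / (1845/4).
R v = -53/10*e1 - 2107/60*e2 - 2687/30*e3 + 2/3*e4 - 941/60*e1 e2 e3 - 43/3*e1 e2 e4 - 116/3*e1 e3 e4 - 12*e2 e3 e4
Answer: -45383/11070*e1 - 9772/5535*e2 + 9497/11070*e3 + 2*e4


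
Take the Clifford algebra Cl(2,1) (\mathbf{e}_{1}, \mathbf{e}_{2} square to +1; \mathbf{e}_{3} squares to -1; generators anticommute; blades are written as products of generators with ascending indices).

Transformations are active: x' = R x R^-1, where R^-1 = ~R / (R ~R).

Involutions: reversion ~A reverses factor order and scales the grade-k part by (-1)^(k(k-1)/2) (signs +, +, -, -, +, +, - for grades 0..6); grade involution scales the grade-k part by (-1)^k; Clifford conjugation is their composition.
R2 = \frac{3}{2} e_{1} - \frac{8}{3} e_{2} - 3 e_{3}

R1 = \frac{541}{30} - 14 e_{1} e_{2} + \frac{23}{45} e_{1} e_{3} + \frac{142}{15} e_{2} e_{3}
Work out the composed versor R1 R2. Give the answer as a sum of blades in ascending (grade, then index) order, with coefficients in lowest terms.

Distribute over the terms of R2 (each basis-blade product reordered to ascending indices, repeated generators contracted through their squares):
R1 (\frac{3}{2} e_{1}) = \frac{541}{20} e_{1} + 21 e_{2} - \frac{23}{30} e_{3} + \frac{71}{5} e_{1} e_{2} e_{3}
R1 (-\frac{8}{3} e_{2}) = \frac{112}{3} e_{1} - \frac{2164}{45} e_{2} + \frac{1136}{45} e_{3} + \frac{184}{135} e_{1} e_{2} e_{3}
R1 (-3 e_{3}) = \frac{23}{15} e_{1} + \frac{142}{5} e_{2} - \frac{541}{10} e_{3} + 42 e_{1} e_{2} e_{3}
Summing the partial products and collecting blades:
Answer: \frac{791}{12} e_{1} + \frac{59}{45} e_{2} - \frac{1333}{45} e_{3} + \frac{7771}{135} e_{1} e_{2} e_{3}


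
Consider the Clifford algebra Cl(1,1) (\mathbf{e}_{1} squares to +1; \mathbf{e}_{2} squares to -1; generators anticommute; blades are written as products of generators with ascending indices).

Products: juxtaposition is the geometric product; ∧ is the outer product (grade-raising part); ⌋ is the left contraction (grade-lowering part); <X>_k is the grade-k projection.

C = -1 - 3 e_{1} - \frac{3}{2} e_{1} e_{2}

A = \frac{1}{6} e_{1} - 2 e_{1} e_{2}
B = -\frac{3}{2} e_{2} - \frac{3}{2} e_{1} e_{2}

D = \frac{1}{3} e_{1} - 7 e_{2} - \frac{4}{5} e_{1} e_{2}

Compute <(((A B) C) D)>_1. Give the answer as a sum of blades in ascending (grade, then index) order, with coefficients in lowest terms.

step 1: 3 - 3 e_{1} - \frac{1}{4} e_{2} - \frac{1}{4} e_{1} e_{2}
step 2: \frac{51}{8} - \frac{45}{8} e_{1} + 4 e_{2} - 5 e_{1} e_{2}
step 3: \frac{241}{8} - \frac{1443}{40} e_{1} - \frac{923}{24} e_{2} + \frac{3953}{120} e_{1} e_{2}
step 4: -\frac{1443}{40} e_{1} - \frac{923}{24} e_{2}
Answer: -\frac{1443}{40} e_{1} - \frac{923}{24} e_{2}


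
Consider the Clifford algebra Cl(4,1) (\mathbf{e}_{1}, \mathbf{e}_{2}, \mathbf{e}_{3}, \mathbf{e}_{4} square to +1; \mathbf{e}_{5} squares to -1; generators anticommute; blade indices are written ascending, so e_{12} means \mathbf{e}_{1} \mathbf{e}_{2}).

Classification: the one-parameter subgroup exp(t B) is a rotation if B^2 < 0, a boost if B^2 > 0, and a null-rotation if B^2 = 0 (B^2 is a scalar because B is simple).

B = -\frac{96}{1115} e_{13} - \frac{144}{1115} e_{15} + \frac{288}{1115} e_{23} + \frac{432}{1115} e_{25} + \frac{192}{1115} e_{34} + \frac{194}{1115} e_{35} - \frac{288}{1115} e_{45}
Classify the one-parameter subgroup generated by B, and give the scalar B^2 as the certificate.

B^2 term by term: the squares give (-\frac{96}{1115})^2*(e_{13})^2 + (-\frac{144}{1115})^2*(e_{15})^2 + (\frac{288}{1115})^2*(e_{23})^2 + (\frac{432}{1115})^2*(e_{25})^2 + (\frac{192}{1115})^2*(e_{34})^2 + (\frac{194}{1115})^2*(e_{35})^2 + (-\frac{288}{1115})^2*(e_{45})^2 = \frac{9216}{1243225}*(-1) + \frac{20736}{1243225}*(+1) + \frac{82944}{1243225}*(-1) + \frac{186624}{1243225}*(+1) + \frac{36864}{1243225}*(-1) + \frac{37636}{1243225}*(+1) + \frac{82944}{1243225}*(+1) = \frac{4}{25} (each basis 2-blade squares to minus the product of its generators' squares); cross terms between blades sharing an index anticommute and cancel; the commuting (index-disjoint) pairs give grade-4 terms 2*c*c'*(blade product), which cancel blade by blade — e_{1235}: \frac{82944}{1243225} - \frac{82944}{1243225} = 0; e_{1345}: \frac{55296}{1243225} - \frac{55296}{1243225} = 0; e_{2345}: -\frac{165888}{1243225} + \frac{165888}{1243225} = 0 — confirming B is simple. So B^2 = \frac{4}{25}.
Answer: boost, certificate B^2 = \frac{4}{25}. Why this suffices: the scalar \frac{4}{25} survives any versor conjugation, so its sign alone determines the class however B is presented.


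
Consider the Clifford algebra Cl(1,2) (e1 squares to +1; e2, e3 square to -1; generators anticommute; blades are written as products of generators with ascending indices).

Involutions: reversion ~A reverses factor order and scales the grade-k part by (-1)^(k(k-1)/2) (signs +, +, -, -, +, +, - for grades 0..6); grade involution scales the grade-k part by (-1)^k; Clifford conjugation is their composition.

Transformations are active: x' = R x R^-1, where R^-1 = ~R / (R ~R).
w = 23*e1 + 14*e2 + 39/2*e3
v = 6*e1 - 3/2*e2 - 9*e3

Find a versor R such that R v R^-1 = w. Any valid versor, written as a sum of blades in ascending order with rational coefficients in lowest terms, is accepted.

A norm check does it: q(v) = q(w) = -189/4, hence R = v + w = 29*e1 + 25/2*e2 + 21/2*e3 realises the map — parallel part kept, (v - w)/2 negated, v carried to w.
Answer: 29*e1 + 25/2*e2 + 21/2*e3


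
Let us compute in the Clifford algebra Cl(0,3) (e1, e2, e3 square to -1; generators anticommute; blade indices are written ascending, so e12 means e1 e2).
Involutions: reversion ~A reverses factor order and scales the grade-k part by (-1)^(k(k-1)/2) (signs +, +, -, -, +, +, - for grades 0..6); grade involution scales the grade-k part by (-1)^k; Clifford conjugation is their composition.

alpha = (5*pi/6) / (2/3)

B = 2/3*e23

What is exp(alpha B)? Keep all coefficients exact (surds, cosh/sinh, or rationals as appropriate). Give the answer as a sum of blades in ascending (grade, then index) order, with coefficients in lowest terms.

B^2 = (2/3)^2*(e23)^2 = 4/9*(-1) = -4/9 (a basis 2-blade squares to minus the product of its generators' squares).
B^2 = -4/9 — B^2 < 0, so the exponential closes trigonometrically: l = 2/3, alpha*l = 5*pi/6, so exp(alpha B) = cos(5*pi/6) + (sin(5*pi/6)/(2/3))*B = -sqrt(3)/2 + (3/4)*B.
Answer: -sqrt(3)/2 + 1/2*e23


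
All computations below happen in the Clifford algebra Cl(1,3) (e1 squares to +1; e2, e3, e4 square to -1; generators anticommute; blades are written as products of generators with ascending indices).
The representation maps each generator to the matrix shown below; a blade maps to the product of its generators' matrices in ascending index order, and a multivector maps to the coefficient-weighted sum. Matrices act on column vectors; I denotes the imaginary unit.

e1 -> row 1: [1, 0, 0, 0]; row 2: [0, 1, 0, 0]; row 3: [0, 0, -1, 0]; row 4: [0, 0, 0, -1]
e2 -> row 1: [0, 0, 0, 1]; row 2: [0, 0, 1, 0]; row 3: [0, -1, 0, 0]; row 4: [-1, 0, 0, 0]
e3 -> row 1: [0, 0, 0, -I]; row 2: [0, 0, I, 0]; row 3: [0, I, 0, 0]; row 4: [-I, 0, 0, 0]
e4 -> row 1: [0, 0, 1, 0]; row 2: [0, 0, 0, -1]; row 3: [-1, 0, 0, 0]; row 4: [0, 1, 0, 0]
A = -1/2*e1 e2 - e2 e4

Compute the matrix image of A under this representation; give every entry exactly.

Bivector images (products of the table entries): rho(e1 e2) = rho(e1)rho(e2) = row 1: [0, 0, 0, 1]; row 2: [0, 0, 1, 0]; row 3: [0, 1, 0, 0]; row 4: [1, 0, 0, 0]; rho(e2 e4) = rho(e2)rho(e4) = row 1: [0, 1, 0, 0]; row 2: [-1, 0, 0, 0]; row 3: [0, 0, 0, 1]; row 4: [0, 0, -1, 0].
M = (-1/2)*rho(e1 e2) + (-1)*rho(e2 e4), summed entrywise:
Answer: row 1: [0, -1, 0, -1/2]; row 2: [1, 0, -1/2, 0]; row 3: [0, -1/2, 0, -1]; row 4: [-1/2, 0, 1, 0]


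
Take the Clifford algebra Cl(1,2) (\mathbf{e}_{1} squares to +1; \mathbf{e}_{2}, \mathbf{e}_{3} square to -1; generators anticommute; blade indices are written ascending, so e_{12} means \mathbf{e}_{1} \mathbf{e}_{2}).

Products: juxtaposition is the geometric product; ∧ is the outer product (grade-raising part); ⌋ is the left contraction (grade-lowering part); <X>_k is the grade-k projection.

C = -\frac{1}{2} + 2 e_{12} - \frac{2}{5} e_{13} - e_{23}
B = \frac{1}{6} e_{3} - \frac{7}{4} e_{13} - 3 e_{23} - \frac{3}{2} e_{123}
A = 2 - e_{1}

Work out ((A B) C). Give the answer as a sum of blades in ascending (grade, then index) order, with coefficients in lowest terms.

step 1: \frac{25}{12} e_{3} - \frac{11}{3} e_{13} - \frac{9}{2} e_{23}
step 2: -\frac{91}{30} - \frac{5}{6} e_{1} - \frac{25}{12} e_{2} - \frac{25}{24} e_{3} + \frac{28}{15} e_{12} - \frac{43}{6} e_{13} - \frac{61}{12} e_{23} + \frac{25}{6} e_{123}
Answer: -\frac{91}{30} - \frac{5}{6} e_{1} - \frac{25}{12} e_{2} - \frac{25}{24} e_{3} + \frac{28}{15} e_{12} - \frac{43}{6} e_{13} - \frac{61}{12} e_{23} + \frac{25}{6} e_{123}


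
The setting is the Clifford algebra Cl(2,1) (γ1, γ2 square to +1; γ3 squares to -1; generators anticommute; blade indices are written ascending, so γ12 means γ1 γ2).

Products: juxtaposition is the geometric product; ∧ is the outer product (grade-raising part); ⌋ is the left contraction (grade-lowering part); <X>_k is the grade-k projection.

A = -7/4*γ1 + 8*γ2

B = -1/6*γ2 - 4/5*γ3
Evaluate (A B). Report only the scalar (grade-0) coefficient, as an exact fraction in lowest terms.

step 1: -4/3 + 7/24*γ12 + 7/5*γ13 - 32/5*γ23
Answer: -4/3


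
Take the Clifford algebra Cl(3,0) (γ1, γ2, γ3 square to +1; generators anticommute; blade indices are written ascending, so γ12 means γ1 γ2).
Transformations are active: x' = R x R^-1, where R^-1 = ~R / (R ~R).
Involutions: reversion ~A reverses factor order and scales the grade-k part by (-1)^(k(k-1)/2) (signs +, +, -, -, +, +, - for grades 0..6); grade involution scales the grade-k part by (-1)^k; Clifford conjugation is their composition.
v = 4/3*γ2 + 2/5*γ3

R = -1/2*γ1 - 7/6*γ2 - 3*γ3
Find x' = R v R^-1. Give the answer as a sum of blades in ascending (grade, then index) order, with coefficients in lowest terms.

~R = -1/2*γ1 - 7/6*γ2 - 3*γ3, and R ~R = 191/18, so R^-1 = ~R / (191/18).
R v = -124/45 - 2/3*γ12 - 1/5*γ13 + 53/15*γ23
Answer: 248/955*γ1 - 2084/2865*γ2 + 1106/955*γ3


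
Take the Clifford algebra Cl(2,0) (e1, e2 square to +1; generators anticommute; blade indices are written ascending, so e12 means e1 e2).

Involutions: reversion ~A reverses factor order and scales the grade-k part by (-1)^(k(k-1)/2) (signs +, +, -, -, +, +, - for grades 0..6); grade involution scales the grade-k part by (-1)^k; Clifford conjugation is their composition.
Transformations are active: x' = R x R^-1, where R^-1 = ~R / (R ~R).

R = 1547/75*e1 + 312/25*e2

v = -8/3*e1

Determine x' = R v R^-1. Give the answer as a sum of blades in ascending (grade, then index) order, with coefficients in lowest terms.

~R = 1547/75*e1 + 312/25*e2, and R ~R = 653861/1125, so R^-1 = ~R / (653861/1125).
R v = -12376/225 + 832/25*e12
Answer: -71816/58035*e1 - 45696/19345*e2


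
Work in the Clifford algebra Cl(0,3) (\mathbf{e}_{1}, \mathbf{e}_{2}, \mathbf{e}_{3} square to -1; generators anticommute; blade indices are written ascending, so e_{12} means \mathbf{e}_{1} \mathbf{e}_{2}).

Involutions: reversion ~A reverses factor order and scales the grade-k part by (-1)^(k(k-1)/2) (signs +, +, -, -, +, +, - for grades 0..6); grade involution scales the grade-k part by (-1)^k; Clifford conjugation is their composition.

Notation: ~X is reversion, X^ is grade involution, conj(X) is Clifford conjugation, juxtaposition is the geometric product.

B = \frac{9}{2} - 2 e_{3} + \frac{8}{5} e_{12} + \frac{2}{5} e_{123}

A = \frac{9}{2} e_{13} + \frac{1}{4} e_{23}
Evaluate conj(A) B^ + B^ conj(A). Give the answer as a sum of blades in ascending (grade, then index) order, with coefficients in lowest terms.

first term: \frac{89}{10} e_{1} + \frac{23}{10} e_{2} - \frac{413}{20} e_{13} + \frac{243}{40} e_{23}
second term: -\frac{91}{10} e_{1} + \frac{13}{10} e_{2} - \frac{397}{20} e_{13} - \frac{333}{40} e_{23}
Answer: -\frac{1}{5} e_{1} + \frac{18}{5} e_{2} - \frac{81}{2} e_{13} - \frac{9}{4} e_{23}


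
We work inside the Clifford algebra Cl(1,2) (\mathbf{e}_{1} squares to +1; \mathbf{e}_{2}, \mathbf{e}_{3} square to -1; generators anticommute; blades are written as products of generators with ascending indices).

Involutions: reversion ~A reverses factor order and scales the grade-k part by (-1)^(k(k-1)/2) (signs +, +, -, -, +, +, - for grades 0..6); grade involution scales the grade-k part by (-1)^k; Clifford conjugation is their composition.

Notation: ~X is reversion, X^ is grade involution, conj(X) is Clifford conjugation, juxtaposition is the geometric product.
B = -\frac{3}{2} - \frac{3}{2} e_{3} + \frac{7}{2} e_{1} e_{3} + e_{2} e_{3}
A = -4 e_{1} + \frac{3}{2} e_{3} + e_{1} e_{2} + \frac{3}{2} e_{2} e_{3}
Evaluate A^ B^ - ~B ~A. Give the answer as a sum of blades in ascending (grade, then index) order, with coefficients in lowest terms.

first term: \frac{3}{4} - \frac{45}{4} e_{1} - \frac{15}{4} e_{2} + \frac{65}{4} e_{3} - \frac{27}{4} e_{1} e_{2} + 5 e_{1} e_{3} - \frac{23}{4} e_{2} e_{3} + \frac{11}{2} e_{1} e_{2} e_{3}
second term: \frac{3}{4} + \frac{45}{4} e_{1} + \frac{15}{4} e_{2} - \frac{65}{4} e_{3} + \frac{27}{4} e_{1} e_{2} - 5 e_{1} e_{3} + \frac{23}{4} e_{2} e_{3} + \frac{11}{2} e_{1} e_{2} e_{3}
Answer: -\frac{45}{2} e_{1} - \frac{15}{2} e_{2} + \frac{65}{2} e_{3} - \frac{27}{2} e_{1} e_{2} + 10 e_{1} e_{3} - \frac{23}{2} e_{2} e_{3}


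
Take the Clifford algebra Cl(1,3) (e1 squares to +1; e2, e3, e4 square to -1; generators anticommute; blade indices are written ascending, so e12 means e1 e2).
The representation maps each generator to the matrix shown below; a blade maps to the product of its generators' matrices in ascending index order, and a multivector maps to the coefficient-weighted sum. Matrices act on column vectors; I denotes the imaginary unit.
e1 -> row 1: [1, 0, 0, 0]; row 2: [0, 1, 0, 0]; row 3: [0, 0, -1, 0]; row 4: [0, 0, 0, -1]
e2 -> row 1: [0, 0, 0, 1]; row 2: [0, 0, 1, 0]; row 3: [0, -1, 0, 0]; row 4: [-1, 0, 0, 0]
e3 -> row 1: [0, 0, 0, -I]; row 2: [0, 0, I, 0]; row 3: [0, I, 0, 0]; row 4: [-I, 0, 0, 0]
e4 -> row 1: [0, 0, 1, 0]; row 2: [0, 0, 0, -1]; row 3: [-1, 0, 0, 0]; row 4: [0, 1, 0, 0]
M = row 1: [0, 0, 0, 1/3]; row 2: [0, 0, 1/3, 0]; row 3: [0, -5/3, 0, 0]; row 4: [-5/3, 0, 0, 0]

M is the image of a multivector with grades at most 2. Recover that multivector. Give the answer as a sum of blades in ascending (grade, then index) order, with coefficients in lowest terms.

Method: the blade images are trace-orthogonal — tr(rho(e_A) rho(e_B)^-1) = 4 if A = B and 0 otherwise — and rho(e_A)^-1 = (e_A)^2 * rho(e_A) with (e_A)^2 = +1 or -1, so the coefficient of e_A in the preimage is (e_A)^2 * tr(M rho(e_A))/4.
Nonzero projections over blades of grade <= 2: e2: (e2)^2 = -1, tr(M rho(e2)) = -4, coefficient 1; e12: (e12)^2 = +1, tr(M rho(e12)) = -8/3, coefficient -2/3. Every other blade of grade <= 2 projects to 0.
Answer: e2 - 2/3*e12


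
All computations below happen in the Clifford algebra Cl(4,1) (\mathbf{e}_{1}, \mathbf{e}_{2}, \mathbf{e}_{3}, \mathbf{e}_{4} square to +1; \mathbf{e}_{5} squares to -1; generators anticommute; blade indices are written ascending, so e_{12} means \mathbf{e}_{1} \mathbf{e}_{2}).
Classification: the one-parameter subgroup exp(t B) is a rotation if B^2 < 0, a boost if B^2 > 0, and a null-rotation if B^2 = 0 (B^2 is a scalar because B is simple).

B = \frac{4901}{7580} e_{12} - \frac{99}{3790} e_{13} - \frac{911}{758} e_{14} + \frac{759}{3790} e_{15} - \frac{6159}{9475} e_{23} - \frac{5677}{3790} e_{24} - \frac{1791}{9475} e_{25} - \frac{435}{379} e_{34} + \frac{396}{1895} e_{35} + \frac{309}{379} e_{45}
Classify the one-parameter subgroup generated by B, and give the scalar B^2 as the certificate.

B^2 term by term: the squares give (\frac{4901}{7580})^2*(e_{12})^2 + (-\frac{99}{3790})^2*(e_{13})^2 + (-\frac{911}{758})^2*(e_{14})^2 + (\frac{759}{3790})^2*(e_{15})^2 + (-\frac{6159}{9475})^2*(e_{23})^2 + (-\frac{5677}{3790})^2*(e_{24})^2 + (-\frac{1791}{9475})^2*(e_{25})^2 + (-\frac{435}{379})^2*(e_{34})^2 + (\frac{396}{1895})^2*(e_{35})^2 + (\frac{309}{379})^2*(e_{45})^2 = \frac{24019801}{57456400}*(-1) + \frac{9801}{14364100}*(-1) + \frac{829921}{574564}*(-1) + \frac{576081}{14364100}*(+1) + \frac{37933281}{89775625}*(-1) + \frac{32228329}{14364100}*(-1) + \frac{3207681}{89775625}*(+1) + \frac{189225}{143641}*(-1) + \frac{156816}{3591025}*(+1) + \frac{95481}{143641}*(+1) = -\frac{81}{16} (each basis 2-blade squares to minus the product of its generators' squares); cross terms between blades sharing an index anticommute and cancel; the commuting (index-disjoint) pairs give grade-4 terms 2*c*c'*(blade product), which cancel blade by blade — e_{1234}: -\frac{426387}{287282} - \frac{562023}{7182050} + \frac{5610849}{3591025} = 0; e_{1235}: \frac{970398}{3591025} - \frac{177309}{17955125} - \frac{4674681}{17955125} = 0; e_{1245}: \frac{1514409}{1436410} - \frac{1631601}{3591025} - \frac{4308843}{7182050} = 0; e_{1345}: -\frac{30591}{718205} + \frac{360756}{718205} - \frac{66033}{143641} = 0; e_{2345}: -\frac{3806262}{3591025} + \frac{2248092}{3591025} + \frac{311634}{718205} = 0 — confirming B is simple. So B^2 = -\frac{81}{16}.
Answer: rotation, certificate B^2 = -\frac{81}{16}. One invariant decides it: the square -\frac{81}{16} survives every conjugation, and its sign is exactly the classification.


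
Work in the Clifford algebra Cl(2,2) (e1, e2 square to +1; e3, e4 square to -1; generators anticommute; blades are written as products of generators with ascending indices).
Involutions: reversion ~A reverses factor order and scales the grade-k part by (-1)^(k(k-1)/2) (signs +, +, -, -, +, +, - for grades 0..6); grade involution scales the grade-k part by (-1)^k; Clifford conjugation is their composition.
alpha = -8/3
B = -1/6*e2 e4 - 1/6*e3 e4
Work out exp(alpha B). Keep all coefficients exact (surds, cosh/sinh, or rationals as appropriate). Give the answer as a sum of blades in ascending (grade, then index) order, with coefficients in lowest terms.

B^2 term by term: the squares give (-1/6)^2*(e2 e4)^2 + (-1/6)^2*(e3 e4)^2 = 1/36*(+1) + 1/36*(-1) = 0 (each basis 2-blade squares to minus the product of its generators' squares); cross terms between blades sharing an index anticommute and cancel. So B^2 = 0.
B^2 = 0, and the exponential is exactly linear here: exp(alpha B) = 1 + alpha B (parabolic case).
Answer: 1 + 4/9*e2 e4 + 4/9*e3 e4


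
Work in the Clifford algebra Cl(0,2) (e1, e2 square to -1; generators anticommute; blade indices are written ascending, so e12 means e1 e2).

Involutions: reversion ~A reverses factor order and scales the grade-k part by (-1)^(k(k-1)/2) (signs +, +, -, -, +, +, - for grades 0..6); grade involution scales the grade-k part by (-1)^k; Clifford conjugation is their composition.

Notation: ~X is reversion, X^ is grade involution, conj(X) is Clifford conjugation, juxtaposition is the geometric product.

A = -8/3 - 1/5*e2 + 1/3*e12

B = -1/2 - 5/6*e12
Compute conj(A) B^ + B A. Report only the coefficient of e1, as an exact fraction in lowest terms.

first term: 19/18 - 1/6*e1 - 1/10*e2 + 43/18*e12
second term: 29/18 - 1/6*e1 + 1/10*e2 + 37/18*e12
Answer: -1/3


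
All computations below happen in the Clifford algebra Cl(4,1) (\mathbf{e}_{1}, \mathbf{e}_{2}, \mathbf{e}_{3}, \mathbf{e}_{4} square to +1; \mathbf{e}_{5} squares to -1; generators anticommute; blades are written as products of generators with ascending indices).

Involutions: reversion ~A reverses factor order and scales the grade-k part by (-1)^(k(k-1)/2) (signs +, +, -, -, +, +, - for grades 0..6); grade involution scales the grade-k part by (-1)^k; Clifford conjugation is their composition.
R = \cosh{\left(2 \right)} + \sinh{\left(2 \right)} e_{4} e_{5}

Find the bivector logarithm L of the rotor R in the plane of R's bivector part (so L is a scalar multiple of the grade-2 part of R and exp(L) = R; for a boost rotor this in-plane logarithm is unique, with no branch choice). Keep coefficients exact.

The scalar part of R is \cosh{\left(2 \right)}, which determines |rapidity| via cosh; the sign lives in the bivector part, and pairing them (bivector part over sinh of the rapidity = the plane) gives the unique in-plane L = rapidity * plane.
Concretely: cosh(rapidity) = \cosh{\left(2 \right)} gives rapidity = ±2, and since rapidity/sinh(rapidity) is even the sign is immaterial: L = (rapidity/sinh(rapidity)) * <R>_2 = (\frac{2}{\sinh{\left(2 \right)}}) * <R>_2.
Answer: 2 e_{4} e_{5}


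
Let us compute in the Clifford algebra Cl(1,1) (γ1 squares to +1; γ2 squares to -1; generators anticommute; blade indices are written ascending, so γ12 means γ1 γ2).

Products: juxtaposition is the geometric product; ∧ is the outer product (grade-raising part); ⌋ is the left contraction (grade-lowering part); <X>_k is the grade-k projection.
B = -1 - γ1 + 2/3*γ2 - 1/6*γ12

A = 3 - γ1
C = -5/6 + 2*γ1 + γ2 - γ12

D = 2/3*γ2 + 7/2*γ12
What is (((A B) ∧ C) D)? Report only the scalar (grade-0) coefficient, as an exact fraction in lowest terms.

step 1: -2 - 2*γ1 + 13/6*γ2 - 7/6*γ12
step 2: 5/3 - 7/3*γ1 - 137/36*γ2 - 121/36*γ12
step 3: -1993/216 - 2393/216*γ1 - 127/18*γ2 + 77/18*γ12
Answer: -1993/216


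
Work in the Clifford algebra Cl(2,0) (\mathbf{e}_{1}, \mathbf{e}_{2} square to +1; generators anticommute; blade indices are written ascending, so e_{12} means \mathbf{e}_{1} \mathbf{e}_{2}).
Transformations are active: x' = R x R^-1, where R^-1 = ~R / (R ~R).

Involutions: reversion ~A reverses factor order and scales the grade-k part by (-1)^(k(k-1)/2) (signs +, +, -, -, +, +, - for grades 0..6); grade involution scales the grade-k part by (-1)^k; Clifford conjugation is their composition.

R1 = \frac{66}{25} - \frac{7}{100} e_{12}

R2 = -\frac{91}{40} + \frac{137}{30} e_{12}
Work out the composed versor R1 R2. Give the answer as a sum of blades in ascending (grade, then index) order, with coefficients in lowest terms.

Distribute over the terms of R1 (each basis-blade product reordered to ascending indices, repeated generators contracted through their squares):
(\frac{66}{25}) R2 = -\frac{3003}{500} + \frac{1507}{125} e_{12}
(-\frac{7}{100} e_{12}) R2 = \frac{959}{3000} + \frac{637}{4000} e_{12}
Summing the partial products and collecting blades:
Answer: -\frac{17059}{3000} + \frac{48861}{4000} e_{12}
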